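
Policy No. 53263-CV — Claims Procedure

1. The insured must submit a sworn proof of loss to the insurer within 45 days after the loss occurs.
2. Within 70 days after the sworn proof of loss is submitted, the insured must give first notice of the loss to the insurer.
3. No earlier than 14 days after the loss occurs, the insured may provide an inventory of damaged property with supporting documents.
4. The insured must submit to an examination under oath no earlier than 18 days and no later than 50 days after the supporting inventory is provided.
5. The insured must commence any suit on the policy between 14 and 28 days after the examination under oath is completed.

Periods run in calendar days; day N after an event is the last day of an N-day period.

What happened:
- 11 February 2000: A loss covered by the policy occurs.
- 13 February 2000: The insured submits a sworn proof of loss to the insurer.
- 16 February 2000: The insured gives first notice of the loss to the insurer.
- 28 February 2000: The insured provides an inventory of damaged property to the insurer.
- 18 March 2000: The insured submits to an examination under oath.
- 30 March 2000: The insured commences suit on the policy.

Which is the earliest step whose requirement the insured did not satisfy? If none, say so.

Step 5

Step 1 — counting 45 days from 11 February 2000 (when the loss occurs) gives a deadline of 27 March 2000; done 13 February 2000 — timely.
Step 2 — counting 70 days from 13 February 2000 (when the sworn proof of loss is submitted) gives a deadline of 23 April 2000; 16 February 2000 is within that limit.
Step 3 — must wait 14 days from 11 February 2000 (when the loss occurs), so not before 25 February 2000; 28 February 2000 is on or after that date.
Step 4 — 18 and 50 days from 28 February 2000 (when the supporting inventory is provided) are 17 March 2000 and 18 April 2000 respectively; done 18 March 2000, which is between those dates.
Step 5 — 14 and 28 days from 18 March 2000 (when the examination under oath is completed) are 1 April 2000 and 15 April 2000 respectively; 30 March 2000 is 2 days too early.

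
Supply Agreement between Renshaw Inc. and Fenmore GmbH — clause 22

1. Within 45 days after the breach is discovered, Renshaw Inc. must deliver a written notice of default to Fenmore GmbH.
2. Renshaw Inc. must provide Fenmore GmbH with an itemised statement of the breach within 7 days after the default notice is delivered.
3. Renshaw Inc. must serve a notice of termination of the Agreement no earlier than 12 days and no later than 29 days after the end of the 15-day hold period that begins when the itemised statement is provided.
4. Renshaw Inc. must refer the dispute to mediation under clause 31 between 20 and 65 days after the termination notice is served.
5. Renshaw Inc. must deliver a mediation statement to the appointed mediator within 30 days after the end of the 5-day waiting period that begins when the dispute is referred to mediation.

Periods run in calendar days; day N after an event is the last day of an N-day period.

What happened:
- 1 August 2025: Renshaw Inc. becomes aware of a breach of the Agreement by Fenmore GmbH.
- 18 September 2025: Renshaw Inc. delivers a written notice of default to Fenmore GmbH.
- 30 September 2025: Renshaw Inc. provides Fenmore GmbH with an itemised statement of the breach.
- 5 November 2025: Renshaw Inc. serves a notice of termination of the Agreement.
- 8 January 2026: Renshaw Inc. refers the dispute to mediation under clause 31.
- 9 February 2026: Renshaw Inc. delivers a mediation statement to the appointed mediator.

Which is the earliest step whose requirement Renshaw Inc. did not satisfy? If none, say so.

Step 1 — counting 45 days from 1 August 2025 (when the breach is discovered) gives a deadline of 15 September 2025; not done until 18 September 2025, 3 days after the deadline.
The procedure was therefore not followed at step 1.

Step 1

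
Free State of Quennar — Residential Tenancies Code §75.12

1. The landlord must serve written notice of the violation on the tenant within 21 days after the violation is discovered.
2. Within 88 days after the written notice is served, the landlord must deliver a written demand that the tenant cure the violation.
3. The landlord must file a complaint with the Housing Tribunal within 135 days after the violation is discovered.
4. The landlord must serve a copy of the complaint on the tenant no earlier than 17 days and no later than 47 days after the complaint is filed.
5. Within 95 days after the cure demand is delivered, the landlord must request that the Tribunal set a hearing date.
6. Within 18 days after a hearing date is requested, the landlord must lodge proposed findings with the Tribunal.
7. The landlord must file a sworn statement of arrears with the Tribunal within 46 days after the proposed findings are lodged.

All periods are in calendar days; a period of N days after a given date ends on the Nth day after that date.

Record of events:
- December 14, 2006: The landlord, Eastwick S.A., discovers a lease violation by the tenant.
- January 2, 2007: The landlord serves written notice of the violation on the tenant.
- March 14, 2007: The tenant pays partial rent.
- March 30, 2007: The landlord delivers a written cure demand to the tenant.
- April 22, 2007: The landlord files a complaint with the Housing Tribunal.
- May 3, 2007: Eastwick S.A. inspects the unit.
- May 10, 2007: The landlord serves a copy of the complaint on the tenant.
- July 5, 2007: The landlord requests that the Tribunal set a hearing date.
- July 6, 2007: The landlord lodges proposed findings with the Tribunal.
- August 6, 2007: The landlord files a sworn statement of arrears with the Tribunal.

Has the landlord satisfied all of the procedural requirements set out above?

Step 1: 21 days after December 14, 2006 (when the violation is discovered) is January 4, 2007; completed January 2, 2007, before the deadline.
Step 2: 88 days after January 2, 2007 (when the written notice is served) is March 31, 2007; done March 30, 2007 — timely.
Step 3: 135 days after December 14, 2006 (when the violation is discovered) is April 28, 2007; completed April 22, 2007, before the deadline.
Step 4: the window is 17–47 days after April 22, 2007 (when the complaint is filed), so May 9, 2007 through June 8, 2007; May 10, 2007 falls inside that range.
Step 5: 95 days after March 30, 2007 (when the cure demand is delivered) is July 3, 2007; done July 5, 2007 — 2 days late.
The analysis stops there.

No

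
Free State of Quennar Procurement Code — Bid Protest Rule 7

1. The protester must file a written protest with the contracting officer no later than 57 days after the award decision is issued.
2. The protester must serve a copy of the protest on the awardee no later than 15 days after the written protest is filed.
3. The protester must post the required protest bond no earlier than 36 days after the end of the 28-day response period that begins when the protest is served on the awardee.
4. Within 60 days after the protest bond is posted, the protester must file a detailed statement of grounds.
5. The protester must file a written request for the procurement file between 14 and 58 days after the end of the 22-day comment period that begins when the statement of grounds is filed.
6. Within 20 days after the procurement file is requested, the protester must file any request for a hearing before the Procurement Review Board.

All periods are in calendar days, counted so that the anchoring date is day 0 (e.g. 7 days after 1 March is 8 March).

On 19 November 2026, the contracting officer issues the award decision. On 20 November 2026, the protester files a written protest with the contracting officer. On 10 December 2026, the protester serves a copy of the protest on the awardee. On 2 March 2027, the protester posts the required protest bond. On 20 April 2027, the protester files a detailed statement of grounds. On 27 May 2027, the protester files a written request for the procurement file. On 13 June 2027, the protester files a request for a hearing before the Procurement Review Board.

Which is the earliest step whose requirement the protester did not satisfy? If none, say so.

Step 2

Step 1: 57 days after 19 November 2026 (when the award decision is issued) is 15 January 2027; completed 20 November 2026, before the deadline.
Step 2: 15 days after 20 November 2026 (when the written protest is filed) is 5 December 2026; not done until 10 December 2026, 5 days after the deadline.
The procedure was therefore not followed at step 2.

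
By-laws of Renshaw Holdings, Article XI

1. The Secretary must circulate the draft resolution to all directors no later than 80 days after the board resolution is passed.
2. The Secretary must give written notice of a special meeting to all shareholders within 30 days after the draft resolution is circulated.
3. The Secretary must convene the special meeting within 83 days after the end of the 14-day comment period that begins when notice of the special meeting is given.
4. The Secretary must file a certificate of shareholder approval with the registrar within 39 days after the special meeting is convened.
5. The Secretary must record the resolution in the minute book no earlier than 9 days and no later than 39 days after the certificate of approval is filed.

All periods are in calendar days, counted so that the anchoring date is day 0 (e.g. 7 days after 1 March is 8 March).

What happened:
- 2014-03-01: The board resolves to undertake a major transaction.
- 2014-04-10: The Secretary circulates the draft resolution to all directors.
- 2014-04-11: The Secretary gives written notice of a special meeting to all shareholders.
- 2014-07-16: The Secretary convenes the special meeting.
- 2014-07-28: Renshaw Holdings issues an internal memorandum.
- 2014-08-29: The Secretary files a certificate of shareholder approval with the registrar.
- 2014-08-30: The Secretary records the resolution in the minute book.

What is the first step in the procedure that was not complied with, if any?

(1) due by 2014-03-01 + 80 days = 2014-05-20; 2014-04-10 is within that limit.
(2) due by 2014-04-10 + 30 days = 2014-05-10; done 2014-04-11 — timely.
(3) due by 2014-04-25 + 83 days = 2014-07-17; done 2014-07-16 — timely.
(4) due by 2014-07-16 + 39 days = 2014-08-24; 2014-08-29 misses that deadline by 5 days.
The analysis stops there.

Step 4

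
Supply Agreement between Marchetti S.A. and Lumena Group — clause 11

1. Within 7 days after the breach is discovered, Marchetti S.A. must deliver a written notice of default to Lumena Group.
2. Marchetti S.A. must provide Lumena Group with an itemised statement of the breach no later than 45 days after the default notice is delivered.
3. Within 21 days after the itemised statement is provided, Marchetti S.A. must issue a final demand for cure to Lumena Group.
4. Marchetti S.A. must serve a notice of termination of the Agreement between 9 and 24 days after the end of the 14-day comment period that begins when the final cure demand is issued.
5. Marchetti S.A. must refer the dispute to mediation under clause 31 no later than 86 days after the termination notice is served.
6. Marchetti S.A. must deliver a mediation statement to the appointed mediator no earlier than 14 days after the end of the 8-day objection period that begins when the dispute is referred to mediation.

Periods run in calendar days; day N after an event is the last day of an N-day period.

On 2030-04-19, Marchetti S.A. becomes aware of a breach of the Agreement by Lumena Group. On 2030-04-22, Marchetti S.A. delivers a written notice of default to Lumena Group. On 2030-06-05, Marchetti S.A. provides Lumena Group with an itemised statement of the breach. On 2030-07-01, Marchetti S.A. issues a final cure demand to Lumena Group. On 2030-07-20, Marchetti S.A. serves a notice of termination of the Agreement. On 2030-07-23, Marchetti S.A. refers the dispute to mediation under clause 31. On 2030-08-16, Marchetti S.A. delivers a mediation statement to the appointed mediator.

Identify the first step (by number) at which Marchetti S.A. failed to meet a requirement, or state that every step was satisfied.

(1) due by 2030-04-19 + 7 days = 2030-04-26; done 2030-04-22 — timely.
(2) due by 2030-04-22 + 45 days = 2030-06-06; 2030-06-05 is within that limit.
(3) due by 2030-06-05 + 21 days = 2030-06-26; 2030-07-01 misses that deadline by 5 days.

Step 3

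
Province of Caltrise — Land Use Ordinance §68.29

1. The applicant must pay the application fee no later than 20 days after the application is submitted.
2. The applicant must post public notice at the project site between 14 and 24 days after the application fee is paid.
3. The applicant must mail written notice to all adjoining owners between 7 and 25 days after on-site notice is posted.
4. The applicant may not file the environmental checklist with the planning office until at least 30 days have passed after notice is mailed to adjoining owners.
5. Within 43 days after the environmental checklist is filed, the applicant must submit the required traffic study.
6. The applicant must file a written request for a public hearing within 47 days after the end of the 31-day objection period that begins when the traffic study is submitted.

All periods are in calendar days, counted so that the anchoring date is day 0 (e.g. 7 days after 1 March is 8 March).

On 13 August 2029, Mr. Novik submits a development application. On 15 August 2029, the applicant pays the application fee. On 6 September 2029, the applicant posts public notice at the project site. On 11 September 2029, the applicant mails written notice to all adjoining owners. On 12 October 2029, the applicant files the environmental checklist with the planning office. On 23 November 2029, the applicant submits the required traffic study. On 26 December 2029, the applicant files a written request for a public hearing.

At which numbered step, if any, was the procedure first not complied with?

Step 1: 20 days after 13 August 2029 (when the application is submitted) is 2 September 2029; completed 15 August 2029, before the deadline.
Step 2: the window is 14–24 days after 15 August 2029 (when the application fee is paid), so 29 August 2029 through 8 September 2029; 6 September 2029 falls inside that range.
Step 3: the window is 7–25 days after 6 September 2029 (when on-site notice is posted), so 13 September 2029 through 1 October 2029; 11 September 2029 is 2 days too early.

Step 3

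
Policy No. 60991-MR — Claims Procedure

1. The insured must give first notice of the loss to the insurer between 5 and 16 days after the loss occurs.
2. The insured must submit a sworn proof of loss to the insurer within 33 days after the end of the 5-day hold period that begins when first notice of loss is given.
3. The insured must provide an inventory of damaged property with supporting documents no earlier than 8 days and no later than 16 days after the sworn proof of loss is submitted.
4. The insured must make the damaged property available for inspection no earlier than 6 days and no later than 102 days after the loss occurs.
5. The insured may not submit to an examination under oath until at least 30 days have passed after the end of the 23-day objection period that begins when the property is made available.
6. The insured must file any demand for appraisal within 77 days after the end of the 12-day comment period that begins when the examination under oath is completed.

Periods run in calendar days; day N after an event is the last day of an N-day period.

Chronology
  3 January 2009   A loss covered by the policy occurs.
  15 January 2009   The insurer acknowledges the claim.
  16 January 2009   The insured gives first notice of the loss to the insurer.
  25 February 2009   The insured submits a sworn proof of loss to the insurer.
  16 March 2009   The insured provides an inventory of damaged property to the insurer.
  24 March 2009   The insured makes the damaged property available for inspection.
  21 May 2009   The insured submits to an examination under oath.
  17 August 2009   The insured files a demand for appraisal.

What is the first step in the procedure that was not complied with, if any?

Step 1: the window is 5–16 days after 3 January 2009 (when the loss occurs), so 8 January 2009 through 19 January 2009; 16 January 2009 falls inside that range.
Step 2: 33 days after 21 January 2009 (end of the 5-day hold period, which began when first notice of loss is given on 16 January 2009) is 23 February 2009; done 25 February 2009 — 2 days late.

Step 2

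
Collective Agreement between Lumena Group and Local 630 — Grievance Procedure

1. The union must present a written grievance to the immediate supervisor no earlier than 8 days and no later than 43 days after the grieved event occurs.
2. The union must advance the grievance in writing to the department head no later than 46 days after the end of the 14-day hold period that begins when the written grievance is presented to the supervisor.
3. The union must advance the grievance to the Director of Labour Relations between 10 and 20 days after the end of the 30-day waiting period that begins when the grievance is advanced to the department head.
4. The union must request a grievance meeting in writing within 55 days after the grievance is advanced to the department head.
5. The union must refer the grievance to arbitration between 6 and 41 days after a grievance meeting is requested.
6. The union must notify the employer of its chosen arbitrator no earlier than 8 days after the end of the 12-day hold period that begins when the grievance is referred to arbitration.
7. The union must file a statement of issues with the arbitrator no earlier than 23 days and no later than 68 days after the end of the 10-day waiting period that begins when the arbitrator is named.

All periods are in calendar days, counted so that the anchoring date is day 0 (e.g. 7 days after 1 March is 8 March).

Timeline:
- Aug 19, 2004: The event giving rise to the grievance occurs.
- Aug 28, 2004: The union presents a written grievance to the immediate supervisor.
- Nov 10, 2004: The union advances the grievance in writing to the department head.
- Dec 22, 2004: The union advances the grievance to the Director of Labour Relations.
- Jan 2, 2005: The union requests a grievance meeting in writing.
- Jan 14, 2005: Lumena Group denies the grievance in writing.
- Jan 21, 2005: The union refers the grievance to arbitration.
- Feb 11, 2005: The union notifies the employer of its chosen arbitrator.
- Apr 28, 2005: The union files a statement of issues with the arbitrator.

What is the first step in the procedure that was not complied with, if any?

Step 1 — 8 and 43 days from Aug 19, 2004 (when the grieved event occurs) are Aug 27, 2004 and Oct 1, 2004 respectively; done Aug 28, 2004, which is between those dates.
Step 2 — counting 46 days from Sep 11, 2004 (end of the 14-day hold period, which began when the written grievance is presented to the supervisor on Aug 28, 2004) gives a deadline of Oct 27, 2004; done Nov 10, 2004 — 14 days late.
The analysis stops there.

Step 2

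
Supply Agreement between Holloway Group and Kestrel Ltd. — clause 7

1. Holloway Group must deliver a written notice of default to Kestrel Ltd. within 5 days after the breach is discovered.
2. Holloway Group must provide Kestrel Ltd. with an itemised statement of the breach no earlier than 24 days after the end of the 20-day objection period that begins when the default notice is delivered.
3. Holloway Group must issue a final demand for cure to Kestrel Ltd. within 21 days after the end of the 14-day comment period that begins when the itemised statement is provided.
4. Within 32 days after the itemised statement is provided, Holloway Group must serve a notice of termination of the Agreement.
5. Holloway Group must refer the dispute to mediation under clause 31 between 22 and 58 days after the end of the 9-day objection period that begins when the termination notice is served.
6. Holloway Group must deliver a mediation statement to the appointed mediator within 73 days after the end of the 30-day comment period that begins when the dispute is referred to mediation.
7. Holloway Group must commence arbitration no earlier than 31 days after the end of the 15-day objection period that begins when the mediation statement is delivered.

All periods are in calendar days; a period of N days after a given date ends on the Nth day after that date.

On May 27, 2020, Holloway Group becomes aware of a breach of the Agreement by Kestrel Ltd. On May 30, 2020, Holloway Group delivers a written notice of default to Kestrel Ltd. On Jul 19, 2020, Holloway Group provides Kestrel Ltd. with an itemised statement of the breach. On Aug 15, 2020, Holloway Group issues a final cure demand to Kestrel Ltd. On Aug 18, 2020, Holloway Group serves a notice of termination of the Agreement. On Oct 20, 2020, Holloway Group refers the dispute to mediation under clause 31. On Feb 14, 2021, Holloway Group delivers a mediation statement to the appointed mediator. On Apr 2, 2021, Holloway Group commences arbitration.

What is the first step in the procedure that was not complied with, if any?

Step 1: 5 days after May 27, 2020 (when the breach is discovered) is Jun 1, 2020; May 30, 2020 is within that limit.
Step 2: the earliest permitted date is 24 days after Jun 19, 2020 (end of the 20-day objection period, which began when the default notice is delivered on May 30, 2020), i.e. Jul 13, 2020; Jul 19, 2020 is on or after that date.
Step 3: 21 days after Aug 2, 2020 (end of the 14-day comment period, which began when the itemised statement is provided on Jul 19, 2020) is Aug 23, 2020; done Aug 15, 2020 — timely.
Step 4: 32 days after Jul 19, 2020 (when the itemised statement is provided) is Aug 20, 2020; done Aug 18, 2020 — timely.
Step 5: the window is 22–58 days after Aug 27, 2020 (end of the 9-day objection period, which began when the termination notice is served on Aug 18, 2020), so Sep 18, 2020 through Oct 24, 2020; done Oct 20, 2020, which is between those dates.
Step 6: 73 days after Nov 19, 2020 (end of the 30-day comment period, which began when the dispute is referred to mediation on Oct 20, 2020) is Jan 31, 2021; Feb 14, 2021 misses that deadline by 14 days.

Step 6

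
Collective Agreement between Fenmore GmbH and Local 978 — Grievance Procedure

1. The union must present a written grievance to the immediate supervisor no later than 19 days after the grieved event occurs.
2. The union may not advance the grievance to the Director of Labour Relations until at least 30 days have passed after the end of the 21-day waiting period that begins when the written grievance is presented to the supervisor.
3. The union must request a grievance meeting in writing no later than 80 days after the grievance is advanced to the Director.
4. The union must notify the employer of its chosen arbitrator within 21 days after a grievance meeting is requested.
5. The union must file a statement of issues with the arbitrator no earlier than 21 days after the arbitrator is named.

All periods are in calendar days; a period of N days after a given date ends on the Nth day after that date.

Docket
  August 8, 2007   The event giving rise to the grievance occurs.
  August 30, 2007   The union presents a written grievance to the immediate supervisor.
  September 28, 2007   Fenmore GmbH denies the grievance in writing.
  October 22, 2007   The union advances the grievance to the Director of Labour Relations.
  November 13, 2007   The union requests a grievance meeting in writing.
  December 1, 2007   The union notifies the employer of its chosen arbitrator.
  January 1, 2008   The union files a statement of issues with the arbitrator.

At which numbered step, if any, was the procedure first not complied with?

(1) due by August 8, 2007 + 19 days = August 27, 2007; August 30, 2007 misses that deadline by 3 days.

Step 1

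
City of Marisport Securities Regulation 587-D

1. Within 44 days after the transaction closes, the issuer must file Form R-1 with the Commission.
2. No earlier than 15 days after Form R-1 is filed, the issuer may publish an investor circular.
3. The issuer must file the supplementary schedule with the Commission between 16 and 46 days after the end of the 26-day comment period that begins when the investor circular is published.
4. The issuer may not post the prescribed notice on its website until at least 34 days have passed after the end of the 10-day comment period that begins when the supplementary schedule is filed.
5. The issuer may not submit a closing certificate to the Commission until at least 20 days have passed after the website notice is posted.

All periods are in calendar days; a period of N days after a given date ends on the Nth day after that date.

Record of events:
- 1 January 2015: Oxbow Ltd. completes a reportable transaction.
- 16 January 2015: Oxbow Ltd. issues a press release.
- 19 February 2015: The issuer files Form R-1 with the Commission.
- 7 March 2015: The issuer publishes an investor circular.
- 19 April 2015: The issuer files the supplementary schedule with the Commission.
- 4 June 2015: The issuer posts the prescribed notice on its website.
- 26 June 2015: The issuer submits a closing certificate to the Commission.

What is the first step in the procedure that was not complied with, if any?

(1) due by 1 January 2015 + 44 days = 14 February 2015; done 19 February 2015 — 5 days late.
Later steps need not be reached.

Step 1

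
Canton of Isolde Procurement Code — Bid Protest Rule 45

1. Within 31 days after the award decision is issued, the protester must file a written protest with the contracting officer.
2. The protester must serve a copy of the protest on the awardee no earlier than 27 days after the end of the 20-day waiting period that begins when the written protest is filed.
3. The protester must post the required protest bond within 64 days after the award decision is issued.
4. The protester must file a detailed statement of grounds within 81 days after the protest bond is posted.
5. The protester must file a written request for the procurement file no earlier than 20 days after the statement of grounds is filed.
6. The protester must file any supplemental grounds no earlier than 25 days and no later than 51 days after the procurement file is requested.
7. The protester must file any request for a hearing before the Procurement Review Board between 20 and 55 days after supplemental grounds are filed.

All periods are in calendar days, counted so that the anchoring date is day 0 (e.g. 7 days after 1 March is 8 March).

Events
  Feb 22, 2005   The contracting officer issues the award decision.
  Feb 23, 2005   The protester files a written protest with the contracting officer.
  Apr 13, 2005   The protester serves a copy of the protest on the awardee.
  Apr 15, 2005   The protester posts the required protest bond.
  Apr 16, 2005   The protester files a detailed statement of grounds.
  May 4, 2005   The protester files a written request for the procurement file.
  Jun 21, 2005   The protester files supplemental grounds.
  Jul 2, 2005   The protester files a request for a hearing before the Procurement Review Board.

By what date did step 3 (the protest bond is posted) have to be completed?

Step 3 runs from Feb 22, 2005, when the award decision is issued. 64 days after Feb 22, 2005 is Apr 27, 2005.

Apr 27, 2005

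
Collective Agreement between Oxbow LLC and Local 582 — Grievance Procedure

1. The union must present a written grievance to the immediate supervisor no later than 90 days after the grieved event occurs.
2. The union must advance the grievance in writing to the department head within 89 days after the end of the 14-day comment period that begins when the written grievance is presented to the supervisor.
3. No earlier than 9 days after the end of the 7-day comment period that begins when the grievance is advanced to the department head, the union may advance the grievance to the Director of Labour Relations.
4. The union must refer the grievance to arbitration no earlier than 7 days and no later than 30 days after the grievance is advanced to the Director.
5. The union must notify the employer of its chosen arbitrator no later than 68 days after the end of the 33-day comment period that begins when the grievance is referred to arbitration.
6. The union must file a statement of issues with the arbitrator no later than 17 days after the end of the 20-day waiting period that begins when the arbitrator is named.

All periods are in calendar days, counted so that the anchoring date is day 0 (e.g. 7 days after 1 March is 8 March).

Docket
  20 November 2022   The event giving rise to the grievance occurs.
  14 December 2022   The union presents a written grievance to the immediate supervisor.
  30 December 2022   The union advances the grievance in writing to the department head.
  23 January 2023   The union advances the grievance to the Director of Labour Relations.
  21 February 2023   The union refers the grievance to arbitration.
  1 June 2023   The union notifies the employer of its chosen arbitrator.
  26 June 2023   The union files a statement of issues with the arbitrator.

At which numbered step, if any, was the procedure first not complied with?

(1) due by 20 November 2022 + 90 days = 18 February 2023; completed 14 December 2022, before the deadline.
(2) due by 28 December 2022 + 89 days = 27 March 2023; 30 December 2022 is within that limit.
(3) permitted from 6 January 2023 + 9 days = 15 January 2023 onward; done 23 January 2023, after the minimum wait.
(4) the permitted window runs from 23 January 2023 + 7 = 30 January 2023 to 23 January 2023 + 30 = 22 February 2023; done 21 February 2023 — within the window.
(5) due by 26 March 2023 + 68 days = 2 June 2023; done 1 June 2023 — timely.
(6) due by 21 June 2023 + 17 days = 8 July 2023; completed 26 June 2023, before the deadline.

None — every step was satisfied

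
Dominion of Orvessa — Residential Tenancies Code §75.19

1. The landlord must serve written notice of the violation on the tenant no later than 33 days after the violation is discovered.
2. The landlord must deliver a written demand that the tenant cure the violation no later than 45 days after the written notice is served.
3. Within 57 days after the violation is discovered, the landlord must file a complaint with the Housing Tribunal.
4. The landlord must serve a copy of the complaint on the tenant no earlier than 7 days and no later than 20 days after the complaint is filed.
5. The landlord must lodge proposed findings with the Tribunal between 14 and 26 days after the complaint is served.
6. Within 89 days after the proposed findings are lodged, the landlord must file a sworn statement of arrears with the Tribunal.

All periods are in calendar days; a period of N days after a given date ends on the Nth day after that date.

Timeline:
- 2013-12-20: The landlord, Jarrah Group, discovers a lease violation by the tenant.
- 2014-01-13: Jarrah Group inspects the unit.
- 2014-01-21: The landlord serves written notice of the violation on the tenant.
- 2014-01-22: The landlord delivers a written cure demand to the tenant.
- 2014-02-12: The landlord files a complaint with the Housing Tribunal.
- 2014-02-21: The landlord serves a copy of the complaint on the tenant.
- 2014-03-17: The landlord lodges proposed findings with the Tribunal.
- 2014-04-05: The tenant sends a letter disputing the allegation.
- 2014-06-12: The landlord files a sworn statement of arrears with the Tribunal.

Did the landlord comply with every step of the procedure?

Yes

Step 1: 33 days after 2013-12-20 (when the violation is discovered) is 2014-01-22; completed 2014-01-21, before the deadline.
Step 2: 45 days after 2014-01-21 (when the written notice is served) is 2014-03-07; done 2014-01-22 — timely.
Step 3: 57 days after 2013-12-20 (when the violation is discovered) is 2014-02-15; completed 2014-02-12, before the deadline.
Step 4: the window is 7–20 days after 2014-02-12 (when the complaint is filed), so 2014-02-19 through 2014-03-04; done 2014-02-21, which is between those dates.
Step 5: the window is 14–26 days after 2014-02-21 (when the complaint is served), so 2014-03-07 through 2014-03-19; done 2014-03-17, which is between those dates.
Step 6: 89 days after 2014-03-17 (when the proposed findings are lodged) is 2014-06-14; 2014-06-12 is within that limit.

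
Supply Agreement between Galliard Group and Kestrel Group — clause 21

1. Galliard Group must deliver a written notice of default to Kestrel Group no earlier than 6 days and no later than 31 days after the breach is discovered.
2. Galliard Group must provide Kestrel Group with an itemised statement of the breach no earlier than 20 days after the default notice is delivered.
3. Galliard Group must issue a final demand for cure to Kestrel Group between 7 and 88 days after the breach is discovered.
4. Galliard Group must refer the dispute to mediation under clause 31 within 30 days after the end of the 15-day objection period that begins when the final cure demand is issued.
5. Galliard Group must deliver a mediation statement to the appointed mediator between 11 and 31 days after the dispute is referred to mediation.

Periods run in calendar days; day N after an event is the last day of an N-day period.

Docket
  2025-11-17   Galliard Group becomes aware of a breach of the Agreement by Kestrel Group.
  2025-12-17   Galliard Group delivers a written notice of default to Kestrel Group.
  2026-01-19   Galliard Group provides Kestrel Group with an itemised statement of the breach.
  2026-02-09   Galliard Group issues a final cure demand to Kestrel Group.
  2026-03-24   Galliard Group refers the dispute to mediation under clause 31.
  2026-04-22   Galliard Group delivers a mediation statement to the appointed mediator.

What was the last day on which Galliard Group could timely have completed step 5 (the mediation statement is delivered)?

2026-04-24

Step 5 runs from 2026-03-24, when the dispute is referred to mediation. The window is 11–31 days after 2026-03-24; it closes on 2026-04-24.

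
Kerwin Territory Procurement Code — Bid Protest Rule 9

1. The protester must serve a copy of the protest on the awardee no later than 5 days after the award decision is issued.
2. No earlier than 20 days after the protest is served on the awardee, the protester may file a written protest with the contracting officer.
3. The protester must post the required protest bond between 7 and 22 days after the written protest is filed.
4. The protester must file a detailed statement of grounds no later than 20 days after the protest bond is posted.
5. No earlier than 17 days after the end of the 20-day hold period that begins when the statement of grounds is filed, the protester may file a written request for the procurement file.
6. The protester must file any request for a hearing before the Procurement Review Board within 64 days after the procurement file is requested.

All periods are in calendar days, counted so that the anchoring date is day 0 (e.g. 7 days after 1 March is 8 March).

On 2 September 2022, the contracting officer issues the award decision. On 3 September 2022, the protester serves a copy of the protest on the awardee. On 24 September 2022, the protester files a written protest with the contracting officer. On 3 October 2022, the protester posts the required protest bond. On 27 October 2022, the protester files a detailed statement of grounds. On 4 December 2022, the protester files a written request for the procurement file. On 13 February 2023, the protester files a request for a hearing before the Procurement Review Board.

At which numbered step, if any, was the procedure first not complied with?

Step 4

Step 1 — counting 5 days from 2 September 2022 (when the award decision is issued) gives a deadline of 7 September 2022; done 3 September 2022 — timely.
Step 2 — must wait 20 days from 3 September 2022 (when the protest is served on the awardee), so not before 23 September 2022; 24 September 2022 is on or after that date.
Step 3 — 7 and 22 days from 24 September 2022 (when the written protest is filed) are 1 October 2022 and 16 October 2022 respectively; done 3 October 2022 — within the window.
Step 4 — counting 20 days from 3 October 2022 (when the protest bond is posted) gives a deadline of 23 October 2022; not done until 27 October 2022, 4 days after the deadline.
That is the first point of non-compliance.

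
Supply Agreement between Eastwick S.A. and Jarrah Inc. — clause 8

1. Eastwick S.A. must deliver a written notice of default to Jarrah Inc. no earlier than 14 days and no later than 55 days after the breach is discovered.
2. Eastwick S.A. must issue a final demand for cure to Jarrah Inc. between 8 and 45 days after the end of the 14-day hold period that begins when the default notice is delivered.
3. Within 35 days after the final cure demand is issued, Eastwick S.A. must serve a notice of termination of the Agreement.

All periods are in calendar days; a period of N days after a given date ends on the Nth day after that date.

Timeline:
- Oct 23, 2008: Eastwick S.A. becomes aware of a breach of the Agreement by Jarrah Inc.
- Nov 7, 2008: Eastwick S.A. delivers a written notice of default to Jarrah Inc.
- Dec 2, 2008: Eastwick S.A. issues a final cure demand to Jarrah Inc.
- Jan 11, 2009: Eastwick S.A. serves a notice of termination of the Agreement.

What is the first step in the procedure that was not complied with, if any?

Step 3

Step 1: the window is 14–55 days after Oct 23, 2008 (when the breach is discovered), so Nov 6, 2008 through Dec 17, 2008; done Nov 7, 2008 — within the window.
Step 2: the window is 8–45 days after Nov 21, 2008 (end of the 14-day hold period, which began when the default notice is delivered on Nov 7, 2008), so Nov 29, 2008 through Jan 5, 2009; done Dec 2, 2008, which is between those dates.
Step 3: 35 days after Dec 2, 2008 (when the final cure demand is issued) is Jan 6, 2009; done Jan 11, 2009 — 5 days late.
The procedure was therefore not followed at step 3.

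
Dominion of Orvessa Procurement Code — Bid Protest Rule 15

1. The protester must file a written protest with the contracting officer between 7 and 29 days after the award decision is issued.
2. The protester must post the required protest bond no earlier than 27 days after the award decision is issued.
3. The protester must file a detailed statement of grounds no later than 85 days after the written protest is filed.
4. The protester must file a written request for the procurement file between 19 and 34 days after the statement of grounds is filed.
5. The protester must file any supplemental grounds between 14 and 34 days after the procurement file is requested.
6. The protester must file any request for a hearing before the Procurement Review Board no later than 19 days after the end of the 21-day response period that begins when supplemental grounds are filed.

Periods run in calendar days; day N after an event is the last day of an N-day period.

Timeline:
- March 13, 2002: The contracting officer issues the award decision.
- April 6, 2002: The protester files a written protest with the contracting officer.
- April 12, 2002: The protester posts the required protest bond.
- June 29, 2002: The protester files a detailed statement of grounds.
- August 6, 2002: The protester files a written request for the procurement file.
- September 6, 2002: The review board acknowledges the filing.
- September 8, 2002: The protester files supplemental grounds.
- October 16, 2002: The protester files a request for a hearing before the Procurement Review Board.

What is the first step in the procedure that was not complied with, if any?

Step 1: the window is 7–29 days after March 13, 2002 (when the award decision is issued), so March 20, 2002 through April 11, 2002; done April 6, 2002 — within the window.
Step 2: the earliest permitted date is 27 days after March 13, 2002 (when the award decision is issued), i.e. April 9, 2002; done April 12, 2002 — permitted.
Step 3: 85 days after April 6, 2002 (when the written protest is filed) is June 30, 2002; completed June 29, 2002, before the deadline.
Step 4: the window is 19–34 days after June 29, 2002 (when the statement of grounds is filed), so July 18, 2002 through August 2, 2002; August 6, 2002 is 4 days past the end of the window.
The procedure was therefore not followed at step 4.

Step 4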